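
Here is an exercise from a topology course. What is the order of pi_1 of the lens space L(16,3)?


pi_1(L(p,q)) = Z/pZ for any q coprime to p.
|pi_1(L(16,3))| = 16

16


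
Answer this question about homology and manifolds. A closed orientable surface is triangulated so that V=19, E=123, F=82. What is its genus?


chi = V - E + F = 19 - 123 + 82 = -22
For orientable closed surface: chi = 2 - 2g, so g = (2 - chi)/2.
g = (2 - (-22)) / 2 = 24 / 2 = 12

12


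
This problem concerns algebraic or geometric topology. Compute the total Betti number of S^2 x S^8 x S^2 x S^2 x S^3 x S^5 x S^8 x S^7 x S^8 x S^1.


Total Betti number is multiplicative under products.
Each S^d (d>=1) has total Betti number 2.
There are 10 sphere factors.
Total = 2^10 = 1024

1024


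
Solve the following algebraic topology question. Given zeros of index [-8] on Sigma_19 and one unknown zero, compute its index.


Poincare-Hopf: sum of indices = chi(M).
chi(Sigma_19) = 2 - 2*19 = -36.
Sum of known indices = -8.
x = chi - (sum known) = -36 - (-8) = -28

-28


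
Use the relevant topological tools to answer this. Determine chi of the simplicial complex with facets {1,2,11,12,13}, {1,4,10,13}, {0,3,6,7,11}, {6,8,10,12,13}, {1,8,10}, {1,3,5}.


Enumerate all faces; f-vector: f_0=13, f_1=37, f_2=36, f_3=16, f_4=3.
chi = sum (-1)^k f_k = -1

-1


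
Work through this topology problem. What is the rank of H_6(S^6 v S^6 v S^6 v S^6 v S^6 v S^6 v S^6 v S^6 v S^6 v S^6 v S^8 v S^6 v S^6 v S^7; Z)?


For a wedge of spheres, H_k (k>0) is free on one generator per sphere of dimension k.
Spheres of dimension 6: count = 12.
b_6 = 12

12


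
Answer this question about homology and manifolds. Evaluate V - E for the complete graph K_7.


K_7: V = 7, E = C(7,2) = 21.
chi = V - E = 7 - 21 = -14

-14


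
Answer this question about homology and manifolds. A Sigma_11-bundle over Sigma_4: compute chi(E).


For a fiber bundle F -> E -> B (with CW structure): chi(E) = chi(B) * chi(F).
chi(Sigma_4) = -6, chi(Sigma_11) = -20.
chi(E) = (-6) * (-20) = 120

120


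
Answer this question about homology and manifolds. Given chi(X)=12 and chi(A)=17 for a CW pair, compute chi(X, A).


Relative Euler characteristic: chi(X, A) = chi(X) - chi(A).
= 12 - (17) = -5

-5


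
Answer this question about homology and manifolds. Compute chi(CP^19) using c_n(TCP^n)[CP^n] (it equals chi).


For any closed oriented manifold, <e(TM),[M]> = chi(M).
chi(CP^19) = 19+1 = 20

20


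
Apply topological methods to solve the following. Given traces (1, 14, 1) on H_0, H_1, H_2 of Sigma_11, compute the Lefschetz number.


L(f) = tr(f_0*) - tr(f_1*) + tr(f_2*).
= 1 - (14) + (1)
= -12

-12


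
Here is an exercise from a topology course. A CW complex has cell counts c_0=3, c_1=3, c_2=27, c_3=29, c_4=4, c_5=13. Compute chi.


chi = sum_k (-1)^k c_k.
= (-1)^0*3 + (-1)^1*3 + (-1)^2*27 + (-1)^3*29 + (-1)^4*4 + (-1)^5*13
= (3) + (-3) + (27) + (-29) + (4) + (-13)
= -11

-11


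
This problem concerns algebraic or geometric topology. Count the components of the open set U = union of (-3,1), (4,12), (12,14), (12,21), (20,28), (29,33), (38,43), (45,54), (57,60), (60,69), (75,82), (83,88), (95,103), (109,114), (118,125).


Sort and merge overlapping open intervals.
Merged: (-3,1), (4,12), (12,28), (29,33), (38,43), (45,54), (57,60), (60,69), (75,82), (83,88), (95,103), (109,114), (118,125).
Number of components = 13

13


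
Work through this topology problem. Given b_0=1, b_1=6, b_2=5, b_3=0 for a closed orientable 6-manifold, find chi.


By Poincare duality b_k = b_{6-k}, so full Betti numbers: b_0=1, b_1=6, b_2=5, b_3=0, b_4=5, b_5=6, b_6=1.
chi = sum (-1)^k b_k = 0

0


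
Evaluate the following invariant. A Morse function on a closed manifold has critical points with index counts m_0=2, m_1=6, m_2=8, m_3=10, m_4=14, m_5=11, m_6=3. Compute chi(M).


Morse theory: chi(M) = sum_k (-1)^k m_k where m_k = #(index-k critical points).
= (2) + (-6) + (8) + (-10) + (14) + (-11) + (3) = 0

0


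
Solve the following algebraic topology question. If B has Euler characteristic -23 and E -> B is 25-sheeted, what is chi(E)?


For a finite covering: chi(E) = (number of sheets) * chi(B).
chi(E) = 25 * (-23) = -575

-575


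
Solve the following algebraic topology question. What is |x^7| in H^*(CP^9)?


|x| = 2 in H^*(CP^n).
|x^7| = 7 * |x| = 7 * 2 = 14

14


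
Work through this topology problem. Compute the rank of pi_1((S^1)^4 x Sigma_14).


pi_1(A x B) = pi_1(A) x pi_1(B); rank of abelianization = b_1.
b_1(T^4) = 4, b_1(Sigma_14) = 2*14 = 28.
b_1(product) = 4 + 28 = 32

32


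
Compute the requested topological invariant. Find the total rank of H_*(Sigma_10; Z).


For Sigma_10: b_0 = 1, b_1 = 2g = 20, b_2 = 1.
Total = 1 + 20 + 1 = 22

22


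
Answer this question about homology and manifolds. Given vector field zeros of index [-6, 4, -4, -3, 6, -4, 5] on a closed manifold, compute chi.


Poincare-Hopf: chi(M) = sum of indices of zeros.
chi = (-6) + (4) + (-4) + (-3) + (6) + (-4) + (5) = -2

-2


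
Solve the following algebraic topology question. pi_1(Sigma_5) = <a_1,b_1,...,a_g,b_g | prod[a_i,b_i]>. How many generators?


Standard presentation: pi_1(Sigma_g) = <a_1,b_1,...,a_g,b_g | [a_1,b_1]...[a_g,b_g] = 1>.
Number of generators = 2g = 2*5 = 10

10


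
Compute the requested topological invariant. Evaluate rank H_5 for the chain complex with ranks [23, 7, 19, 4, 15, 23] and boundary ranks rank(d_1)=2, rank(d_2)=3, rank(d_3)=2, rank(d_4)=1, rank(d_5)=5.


rank H_k = rank(ker d_k) - rank(im d_{k+1}).
rank(ker d_5) = rank(C_5) - rank(d_5) = 23 - 5 = 18.
rank(im d_{5+1}) = 0.
rank H_5 = 18 - 0 = 18

18


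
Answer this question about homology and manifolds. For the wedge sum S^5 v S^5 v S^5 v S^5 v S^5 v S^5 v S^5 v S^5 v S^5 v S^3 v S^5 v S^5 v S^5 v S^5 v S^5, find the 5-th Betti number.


For a wedge of spheres, H_k (k>0) is free on one generator per sphere of dimension k.
Spheres of dimension 5: count = 14.
b_5 = 14

14


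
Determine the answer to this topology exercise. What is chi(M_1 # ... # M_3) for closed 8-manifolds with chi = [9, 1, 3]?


For n-manifolds: chi(A#B) = chi(A) + chi(B) - chi(S^8).
chi(S^8) = 1 + (-1)^8 = 2.
chi(#) = (sum chi_i) - (3-1)*chi(S^8) = 13 - 2*2 = 9

9


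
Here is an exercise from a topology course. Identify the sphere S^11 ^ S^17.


S^m ^ S^n = S^{m+n}.
k = 11 + 17 = 28

28


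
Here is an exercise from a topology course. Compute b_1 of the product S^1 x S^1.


Each S^d has Poincare polynomial 1 + t^d.
The product S^1 x S^1 has Poincare polynomial prod(1+t^d_i).
Expanding: b_0=1, b_1=2, b_2=1.
b_1 = 2

2


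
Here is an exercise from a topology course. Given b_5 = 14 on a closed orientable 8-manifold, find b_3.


Poincare duality for closed orientable n-manifolds: b_k = b_{n-k}.
Here n = 8, so b_3 = b_5 = 14

14


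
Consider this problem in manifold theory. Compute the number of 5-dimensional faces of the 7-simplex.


Delta^7 has 7+1 vertices. A 5-face is a choice of 5+1 vertices.
f_5 = C(7+1, 5+1) = C(8,6) = 28

28


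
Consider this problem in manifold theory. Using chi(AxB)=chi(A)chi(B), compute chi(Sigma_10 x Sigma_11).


chi(Sigma_10) = 2 - 2*10 = -18
chi(Sigma_11) = 2 - 2*11 = -20
chi(product) = (-18) * (-20) = 360

360


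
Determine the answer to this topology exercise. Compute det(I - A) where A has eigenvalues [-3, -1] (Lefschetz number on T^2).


For a torus self-map: L(f) = det(I - A) where A acts on H_1.
L(f) = (1--3) * (1--1) = 4 * 2 = 8

8


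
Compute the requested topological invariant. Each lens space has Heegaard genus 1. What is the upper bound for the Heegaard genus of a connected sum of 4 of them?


Heegaard genus satisfies g(A#B) <= g(A) + g(B).
Each lens space has g = 1.
Upper bound: 4 * 1 = 4

4


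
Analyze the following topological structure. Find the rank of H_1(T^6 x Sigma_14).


pi_1(A x B) = pi_1(A) x pi_1(B); rank of abelianization = b_1.
b_1(T^6) = 6, b_1(Sigma_14) = 2*14 = 28.
b_1(product) = 6 + 28 = 34

34


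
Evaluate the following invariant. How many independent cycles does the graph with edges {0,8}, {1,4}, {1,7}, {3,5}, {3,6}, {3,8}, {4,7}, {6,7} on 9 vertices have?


b_1 = E - V + (number of components).
E = 8, V = 9, components = 2.
b_1 = 8 - 9 + 2 = 1

1


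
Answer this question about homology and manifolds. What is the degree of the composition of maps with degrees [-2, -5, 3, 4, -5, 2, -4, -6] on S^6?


Degree is multiplicative: deg(composition) = product of degrees.
= (-2) * (-5) * (3) * (4) * (-5) * (2) * (-4) * (-6) = -28800

-28800


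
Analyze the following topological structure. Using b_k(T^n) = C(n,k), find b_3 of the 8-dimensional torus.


By the Kunneth formula, b_k(T^n) = C(n,k).
b_3(T^8) = C(8,3).
C(8,3) = 8!/(3!*5!) = 56

56


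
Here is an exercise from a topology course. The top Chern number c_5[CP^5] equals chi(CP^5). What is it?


For any closed oriented manifold, <e(TM),[M]> = chi(M).
chi(CP^5) = 5+1 = 6

6


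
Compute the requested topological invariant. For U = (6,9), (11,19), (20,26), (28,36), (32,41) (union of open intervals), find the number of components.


Sort and merge overlapping open intervals.
Merged: (6,9), (11,19), (20,26), (28,41).
Number of components = 4

4


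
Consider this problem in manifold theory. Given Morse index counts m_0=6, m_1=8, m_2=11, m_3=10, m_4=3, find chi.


Morse theory: chi(M) = sum_k (-1)^k m_k where m_k = #(index-k critical points).
= (6) + (-8) + (11) + (-10) + (3) = 2

2


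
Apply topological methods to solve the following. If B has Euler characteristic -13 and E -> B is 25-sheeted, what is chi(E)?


For a finite covering: chi(E) = (number of sheets) * chi(B).
chi(E) = 25 * (-13) = -325

-325


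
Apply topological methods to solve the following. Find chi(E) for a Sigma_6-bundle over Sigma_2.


For a fiber bundle F -> E -> B (with CW structure): chi(E) = chi(B) * chi(F).
chi(Sigma_2) = -2, chi(Sigma_6) = -10.
chi(E) = (-2) * (-10) = 20

20


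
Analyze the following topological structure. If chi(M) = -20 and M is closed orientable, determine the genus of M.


chi = 2 - 2g for closed orientable surfaces.
-20 = 2 - 2g
2g = 2 - (-20) = 22
g = 11

11


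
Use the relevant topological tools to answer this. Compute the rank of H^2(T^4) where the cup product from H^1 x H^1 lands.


Cup product: H^p x H^q -> H^{p+q}; here p+q = 1+1 = 2.
rank H^k(T^n) = C(n,k).
C(4,2) = 6

6


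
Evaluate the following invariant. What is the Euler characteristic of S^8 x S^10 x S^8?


chi is multiplicative: chi(X x Y) = chi(X) chi(Y).
Each even-dim sphere has chi = 2. There are 3 factors.
chi = 2^3 = 8

8


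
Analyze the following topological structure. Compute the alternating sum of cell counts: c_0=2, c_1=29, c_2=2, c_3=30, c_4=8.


chi = sum_k (-1)^k c_k.
= (-1)^0*2 + (-1)^1*29 + (-1)^2*2 + (-1)^3*30 + (-1)^4*8
= (2) + (-29) + (2) + (-30) + (8)
= -47

-47


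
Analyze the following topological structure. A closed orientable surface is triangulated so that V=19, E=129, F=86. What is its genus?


chi = V - E + F = 19 - 129 + 86 = -24
For orientable closed surface: chi = 2 - 2g, so g = (2 - chi)/2.
g = (2 - (-24)) / 2 = 26 / 2 = 13

13


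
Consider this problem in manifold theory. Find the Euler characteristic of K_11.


K_11: V = 11, E = C(11,2) = 55.
chi = V - E = 11 - 55 = -44

-44


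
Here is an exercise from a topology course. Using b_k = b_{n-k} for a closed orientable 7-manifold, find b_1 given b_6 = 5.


Poincare duality for closed orientable n-manifolds: b_k = b_{n-k}.
Here n = 7, so b_1 = b_6 = 5

5


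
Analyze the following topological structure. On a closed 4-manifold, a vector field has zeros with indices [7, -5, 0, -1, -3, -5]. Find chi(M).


Poincare-Hopf: chi(M) = sum of indices of zeros.
chi = (7) + (-5) + (0) + (-1) + (-3) + (-5) = -7

-7


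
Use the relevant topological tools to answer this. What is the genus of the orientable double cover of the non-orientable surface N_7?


chi(N_7) = 2 - 7 = -5.
Double cover: chi(Sigma_g) = 2 * chi(N_7) = 2*(-5) = -10.
2 - 2g = -10, so g = (2 - (-10))/2 = 12/2 = 6

6


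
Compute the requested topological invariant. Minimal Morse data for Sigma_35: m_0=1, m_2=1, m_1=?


A perfect Morse function has m_k = b_k.
For Sigma_35: b_0=1, b_1=2g=70, b_2=1.
Saddles m_1 = 2g = 70

70


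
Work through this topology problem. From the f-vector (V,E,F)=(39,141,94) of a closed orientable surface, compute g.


chi = V - E + F = 39 - 141 + 94 = -8
For orientable closed surface: chi = 2 - 2g, so g = (2 - chi)/2.
g = (2 - (-8)) / 2 = 10 / 2 = 5

5


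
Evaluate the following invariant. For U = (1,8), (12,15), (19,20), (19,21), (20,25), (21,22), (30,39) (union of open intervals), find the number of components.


Sort and merge overlapping open intervals.
Merged: (1,8), (12,15), (19,25), (30,39).
Number of components = 4

4


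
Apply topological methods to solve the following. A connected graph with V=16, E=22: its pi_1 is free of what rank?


For a connected graph: rank(pi_1) = b_1 = E - V + 1 = 1 - chi.
chi = V - E = 16 - 22 = -6.
rank = 1 - (-6) = 22 - 16 + 1 = 7

7


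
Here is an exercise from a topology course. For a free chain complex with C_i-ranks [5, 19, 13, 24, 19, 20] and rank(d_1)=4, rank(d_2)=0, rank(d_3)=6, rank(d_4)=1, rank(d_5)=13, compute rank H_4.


rank H_k = rank(ker d_k) - rank(im d_{k+1}).
rank(ker d_4) = rank(C_4) - rank(d_4) = 19 - 1 = 18.
rank(im d_{4+1}) = 13.
rank H_4 = 18 - 13 = 5

5


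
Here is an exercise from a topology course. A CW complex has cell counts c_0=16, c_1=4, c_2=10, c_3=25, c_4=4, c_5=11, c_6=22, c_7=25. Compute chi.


chi = sum_k (-1)^k c_k.
= (-1)^0*16 + (-1)^1*4 + (-1)^2*10 + (-1)^3*25 + (-1)^4*4 + (-1)^5*11 + (-1)^6*22 + (-1)^7*25
= (16) + (-4) + (10) + (-25) + (4) + (-11) + (22) + (-25)
= -13

-13


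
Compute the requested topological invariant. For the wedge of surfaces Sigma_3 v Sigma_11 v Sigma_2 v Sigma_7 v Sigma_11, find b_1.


For a wedge X v Y: reduced H_k(X v Y) = H_k(X) + H_k(Y).
Each Sigma_g contributes b_1 = 2g.
b_1 = 6 + 22 + 4 + 14 + 22 = 68

68


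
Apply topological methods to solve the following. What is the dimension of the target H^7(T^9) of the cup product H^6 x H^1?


Cup product: H^p x H^q -> H^{p+q}; here p+q = 6+1 = 7.
rank H^k(T^n) = C(n,k).
C(9,7) = 36

36


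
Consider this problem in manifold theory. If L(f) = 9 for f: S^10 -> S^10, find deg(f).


L(f) = 1 + (-1)^10 deg(f) on S^10.
9 = 1 + (-1)^10 * deg(f)
(-1)^10 * deg(f) = 8
deg(f) = 8

8


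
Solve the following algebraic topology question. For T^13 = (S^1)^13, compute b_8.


By the Kunneth formula, b_k(T^n) = C(n,k).
b_8(T^13) = C(13,8).
C(13,8) = 13!/(8!*5!) = 1287

1287


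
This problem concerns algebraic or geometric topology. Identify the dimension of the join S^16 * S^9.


Join of spheres: S^m * S^n = S^{m+n+1}.
dim = 16 + 9 + 1 = 26

26


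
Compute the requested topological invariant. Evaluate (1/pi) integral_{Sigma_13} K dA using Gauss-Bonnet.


Gauss-Bonnet: integral K dA = 2*pi*chi(M).
chi(Sigma_13) = 2 - 2*13 = -24.
(integral K dA)/pi = 2*chi = 2*(-24) = -48

-48


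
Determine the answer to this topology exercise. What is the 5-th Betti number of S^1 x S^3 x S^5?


Each S^d has Poincare polynomial 1 + t^d.
The product S^1 x S^3 x S^5 has Poincare polynomial prod(1+t^d_i).
Expanding: b_0=1, b_1=1, b_3=1, b_4=1, b_5=1, b_6=1, b_8=1, b_9=1.
b_5 = 1

1


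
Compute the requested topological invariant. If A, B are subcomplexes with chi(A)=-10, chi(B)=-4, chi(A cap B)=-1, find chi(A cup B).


chi(A cup B) = chi(A) + chi(B) - chi(A cap B)
= -10 + (-4) - (-1)
= -13

-13


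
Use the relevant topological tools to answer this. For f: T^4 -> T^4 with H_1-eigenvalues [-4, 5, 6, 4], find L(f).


For a torus self-map: L(f) = det(I - A) where A acts on H_1.
L(f) = (1--4) * (1-5) * (1-6) * (1-4) = 5 * -4 * -5 * -3 = -300

-300


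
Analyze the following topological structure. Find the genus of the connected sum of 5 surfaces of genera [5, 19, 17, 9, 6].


Genus is additive under connected sum of orientable surfaces.
g = 5 + 19 + 17 + 9 + 6 = 56

56


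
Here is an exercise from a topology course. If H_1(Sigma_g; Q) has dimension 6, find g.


For a closed orientable surface: b_1 = 2g.
6 = 2g
g = 6 / 2 = 3

3


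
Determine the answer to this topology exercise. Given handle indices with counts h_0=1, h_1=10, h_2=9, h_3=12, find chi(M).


Handles of index k contribute (-1)^k to chi (same as CW cells).
chi = (1) + (-10) + (9) + (-12) = -12

-12


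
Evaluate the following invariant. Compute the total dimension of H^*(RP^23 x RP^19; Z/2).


dim H^*(RP^n; Z/2) = n+1 (one Z/2 in each degree 0..n).
Total Betti number is multiplicative.
Total = (23+1) * (19+1) = 24 * 20 = 480

480


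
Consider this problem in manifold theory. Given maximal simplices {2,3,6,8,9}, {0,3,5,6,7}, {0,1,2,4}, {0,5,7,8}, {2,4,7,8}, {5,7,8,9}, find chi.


Enumerate all faces; f-vector: f_0=10, f_1=33, f_2=34, f_3=14, f_4=2.
chi = sum (-1)^k f_k = -1

-1


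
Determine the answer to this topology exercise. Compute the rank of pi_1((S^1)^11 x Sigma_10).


pi_1(A x B) = pi_1(A) x pi_1(B); rank of abelianization = b_1.
b_1(T^11) = 11, b_1(Sigma_10) = 2*10 = 20.
b_1(product) = 11 + 20 = 31

31


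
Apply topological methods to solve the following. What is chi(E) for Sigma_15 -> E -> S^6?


chi(S^6) = 2 (n even), chi(Sigma_15) = 2 - 2*15 = -28.
chi(E) = 2 * (-28) = -56

-56


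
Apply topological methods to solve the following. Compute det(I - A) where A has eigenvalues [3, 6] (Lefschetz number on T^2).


For a torus self-map: L(f) = det(I - A) where A acts on H_1.
L(f) = (1-3) * (1-6) = -2 * -5 = 10

10


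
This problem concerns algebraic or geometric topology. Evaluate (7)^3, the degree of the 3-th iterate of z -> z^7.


deg(f) = 7. Degree is multiplicative: deg(f^3) = (deg f)^3.
deg(f^3) = (7)^3 = 343

343


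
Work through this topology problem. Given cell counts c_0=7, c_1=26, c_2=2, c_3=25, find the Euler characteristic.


chi = sum_k (-1)^k c_k.
= (-1)^0*7 + (-1)^1*26 + (-1)^2*2 + (-1)^3*25
= (7) + (-26) + (2) + (-25)
= -42

-42


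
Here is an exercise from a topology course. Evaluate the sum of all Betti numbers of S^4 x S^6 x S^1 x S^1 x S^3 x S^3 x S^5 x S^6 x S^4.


Total Betti number is multiplicative under products.
Each S^d (d>=1) has total Betti number 2.
There are 9 sphere factors.
Total = 2^9 = 512

512


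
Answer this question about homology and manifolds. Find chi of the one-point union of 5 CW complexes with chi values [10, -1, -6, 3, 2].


chi(A v B) = chi(A) + chi(B) - 1 (one point identified).
For 5 spaces: chi = (sum chi_i) - (5 - 1).
sum = 8; chi = 8 - 4 = 4

4


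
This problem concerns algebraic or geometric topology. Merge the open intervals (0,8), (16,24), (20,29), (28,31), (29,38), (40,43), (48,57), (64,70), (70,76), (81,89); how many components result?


Sort and merge overlapping open intervals.
Merged: (0,8), (16,38), (40,43), (48,57), (64,70), (70,76), (81,89).
Number of components = 7

7


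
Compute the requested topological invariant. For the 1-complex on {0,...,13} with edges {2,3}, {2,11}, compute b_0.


Run DFS/union-find over 14 vertices.
V = 14, E = 2.
Number of components = 12

12


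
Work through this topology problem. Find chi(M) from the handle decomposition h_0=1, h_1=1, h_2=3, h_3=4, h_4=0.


Handles of index k contribute (-1)^k to chi (same as CW cells).
chi = (1) + (-1) + (3) + (-4) + (0) = -1

-1


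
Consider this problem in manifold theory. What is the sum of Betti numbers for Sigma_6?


For Sigma_6: b_0 = 1, b_1 = 2g = 12, b_2 = 1.
Total = 1 + 12 + 1 = 14

14


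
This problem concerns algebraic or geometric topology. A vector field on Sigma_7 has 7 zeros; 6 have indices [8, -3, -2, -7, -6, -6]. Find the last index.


Poincare-Hopf: sum of indices = chi(M).
chi(Sigma_7) = 2 - 2*7 = -12.
Sum of known indices = -16.
x = chi - (sum known) = -12 - (-16) = 4

4


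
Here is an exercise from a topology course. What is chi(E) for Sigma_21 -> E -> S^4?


chi(S^4) = 2 (n even), chi(Sigma_21) = 2 - 2*21 = -40.
chi(E) = 2 * (-40) = -80

-80


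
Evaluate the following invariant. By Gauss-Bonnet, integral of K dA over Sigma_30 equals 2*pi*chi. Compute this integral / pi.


Gauss-Bonnet: integral K dA = 2*pi*chi(M).
chi(Sigma_30) = 2 - 2*30 = -58.
(integral K dA)/pi = 2*chi = 2*(-58) = -116

-116


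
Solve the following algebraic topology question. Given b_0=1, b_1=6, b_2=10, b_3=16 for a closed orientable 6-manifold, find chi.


By Poincare duality b_k = b_{6-k}, so full Betti numbers: b_0=1, b_1=6, b_2=10, b_3=16, b_4=10, b_5=6, b_6=1.
chi = sum (-1)^k b_k = -6

-6


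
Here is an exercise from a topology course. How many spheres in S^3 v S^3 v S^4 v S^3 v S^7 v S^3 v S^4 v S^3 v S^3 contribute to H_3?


For a wedge of spheres, H_k (k>0) is free on one generator per sphere of dimension k.
Spheres of dimension 3: count = 6.
b_3 = 6

6


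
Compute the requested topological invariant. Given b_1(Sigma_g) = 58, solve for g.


For a closed orientable surface: b_1 = 2g.
58 = 2g
g = 58 / 2 = 29

29


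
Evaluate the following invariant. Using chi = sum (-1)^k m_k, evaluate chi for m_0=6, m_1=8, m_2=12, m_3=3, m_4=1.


Morse theory: chi(M) = sum_k (-1)^k m_k where m_k = #(index-k critical points).
= (6) + (-8) + (12) + (-3) + (1) = 8

8


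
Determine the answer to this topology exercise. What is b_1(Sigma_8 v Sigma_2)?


For a wedge: H_1(A v B) = H_1(A) + H_1(B).
b_1(Sigma_8) = 16, b_1(Sigma_2) = 4.
b_1 = 16 + 4 = 20

20


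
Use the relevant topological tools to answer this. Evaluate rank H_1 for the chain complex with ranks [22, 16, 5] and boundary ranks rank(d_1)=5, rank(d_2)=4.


rank H_k = rank(ker d_k) - rank(im d_{k+1}).
rank(ker d_1) = rank(C_1) - rank(d_1) = 16 - 5 = 11.
rank(im d_{1+1}) = 4.
rank H_1 = 11 - 4 = 7

7


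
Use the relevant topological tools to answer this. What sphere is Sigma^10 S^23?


Each suspension raises dimension by 1: Sigma S^n = S^{n+1}.
Sigma^10 S^23 = S^{23+10} = S^33

33


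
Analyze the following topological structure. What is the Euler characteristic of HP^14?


HP^14 has one cell in each dimension 0, 4, ..., 4*14 (14+1 cells, all even-dim).
chi = 14 + 1 = 15

15


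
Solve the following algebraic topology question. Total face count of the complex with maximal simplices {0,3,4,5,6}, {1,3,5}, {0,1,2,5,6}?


Each maximal simplex on m vertices has 2^m - 1 nonempty faces.
Take the union (dedupe shared faces).
Total distinct faces = 57

57


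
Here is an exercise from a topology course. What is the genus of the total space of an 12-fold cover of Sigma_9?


For an n-sheeted cover: chi(E) = n * chi(B).
chi(Sigma_9) = 2 - 2*9 = -16.
chi(E) = 12 * (-16) = -192.
genus(E) = (2 - chi(E))/2 = (2 - (-192))/2 = 194/2 = 97

97


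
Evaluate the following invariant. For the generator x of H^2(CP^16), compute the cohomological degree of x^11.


|x| = 2 in H^*(CP^n).
|x^11| = 11 * |x| = 11 * 2 = 22

22


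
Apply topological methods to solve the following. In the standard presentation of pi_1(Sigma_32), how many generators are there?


Standard presentation: pi_1(Sigma_g) = <a_1,b_1,...,a_g,b_g | [a_1,b_1]...[a_g,b_g] = 1>.
Number of generators = 2g = 2*32 = 64

64


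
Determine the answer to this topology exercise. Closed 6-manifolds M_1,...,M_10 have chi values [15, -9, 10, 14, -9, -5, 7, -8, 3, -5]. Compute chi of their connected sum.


For n-manifolds: chi(A#B) = chi(A) + chi(B) - chi(S^6).
chi(S^6) = 1 + (-1)^6 = 2.
chi(#) = (sum chi_i) - (10-1)*chi(S^6) = 13 - 9*2 = -5

-5


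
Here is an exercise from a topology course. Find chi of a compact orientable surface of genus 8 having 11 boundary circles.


For a compact orientable surface with genus g and b boundary components: chi = 2 - 2g - b.
chi = 2 - 2*8 - 11 = 2 - 16 - 11 = -25

-25


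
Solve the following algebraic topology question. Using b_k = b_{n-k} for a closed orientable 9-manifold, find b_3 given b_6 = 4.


Poincare duality for closed orientable n-manifolds: b_k = b_{n-k}.
Here n = 9, so b_3 = b_6 = 4

4


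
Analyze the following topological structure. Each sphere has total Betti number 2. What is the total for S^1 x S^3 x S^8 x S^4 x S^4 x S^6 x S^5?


Total Betti number is multiplicative under products.
Each S^d (d>=1) has total Betti number 2.
There are 7 sphere factors.
Total = 2^7 = 128

128


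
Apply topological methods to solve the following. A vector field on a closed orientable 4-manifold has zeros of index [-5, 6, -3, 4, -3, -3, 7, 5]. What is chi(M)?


Poincare-Hopf: chi(M) = sum of indices of zeros.
chi = (-5) + (6) + (-3) + (4) + (-3) + (-3) + (7) + (5) = 8

8


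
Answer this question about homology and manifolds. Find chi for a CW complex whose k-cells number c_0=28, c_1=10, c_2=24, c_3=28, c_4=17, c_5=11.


chi = sum_k (-1)^k c_k.
= (-1)^0*28 + (-1)^1*10 + (-1)^2*24 + (-1)^3*28 + (-1)^4*17 + (-1)^5*11
= (28) + (-10) + (24) + (-28) + (17) + (-11)
= 20

20


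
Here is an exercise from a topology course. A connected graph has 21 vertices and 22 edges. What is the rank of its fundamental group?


For a connected graph: rank(pi_1) = b_1 = E - V + 1 = 1 - chi.
chi = V - E = 21 - 22 = -1.
rank = 1 - (-1) = 22 - 21 + 1 = 2

2


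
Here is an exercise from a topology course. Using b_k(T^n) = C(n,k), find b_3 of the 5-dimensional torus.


By the Kunneth formula, b_k(T^n) = C(n,k).
b_3(T^5) = C(5,3).
C(5,3) = 5!/(3!*2!) = 10

10


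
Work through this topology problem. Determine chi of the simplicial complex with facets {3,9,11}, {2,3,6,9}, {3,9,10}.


Enumerate all faces; f-vector: f_0=6, f_1=10, f_2=6, f_3=1.
chi = sum (-1)^k f_k = 1

1


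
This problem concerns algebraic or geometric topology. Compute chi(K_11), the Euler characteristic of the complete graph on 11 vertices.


K_11: V = 11, E = C(11,2) = 55.
chi = V - E = 11 - 55 = -44

-44


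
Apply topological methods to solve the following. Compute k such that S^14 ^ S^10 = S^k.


S^m ^ S^n = S^{m+n}.
k = 14 + 10 = 24

24


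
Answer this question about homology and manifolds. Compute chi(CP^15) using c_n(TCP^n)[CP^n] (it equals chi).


For any closed oriented manifold, <e(TM),[M]> = chi(M).
chi(CP^15) = 15+1 = 16

16


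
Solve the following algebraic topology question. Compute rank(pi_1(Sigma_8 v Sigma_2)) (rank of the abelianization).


For a wedge: H_1(A v B) = H_1(A) + H_1(B).
b_1(Sigma_8) = 16, b_1(Sigma_2) = 4.
b_1 = 16 + 4 = 20

20


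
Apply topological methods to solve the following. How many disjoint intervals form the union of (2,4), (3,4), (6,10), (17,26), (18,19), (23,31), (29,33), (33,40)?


Sort and merge overlapping open intervals.
Merged: (2,4), (6,10), (17,33), (33,40).
Number of components = 4

4


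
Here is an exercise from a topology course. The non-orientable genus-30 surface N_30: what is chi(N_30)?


For a non-orientable closed surface with k crosscaps: chi = 2 - k.
Here k = 30.
chi = 2 - 30 = -28

-28


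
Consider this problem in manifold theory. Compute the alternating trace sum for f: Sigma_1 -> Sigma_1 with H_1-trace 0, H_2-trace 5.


L(f) = tr(f_0*) - tr(f_1*) + tr(f_2*).
= 1 - (0) + (5)
= 6

6


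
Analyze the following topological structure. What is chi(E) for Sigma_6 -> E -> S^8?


chi(S^8) = 2 (n even), chi(Sigma_6) = 2 - 2*6 = -10.
chi(E) = 2 * (-10) = -20

-20


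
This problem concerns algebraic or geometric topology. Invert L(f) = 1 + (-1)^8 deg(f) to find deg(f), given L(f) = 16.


L(f) = 1 + (-1)^8 deg(f) on S^8.
16 = 1 + (-1)^8 * deg(f)
(-1)^8 * deg(f) = 15
deg(f) = 15

15


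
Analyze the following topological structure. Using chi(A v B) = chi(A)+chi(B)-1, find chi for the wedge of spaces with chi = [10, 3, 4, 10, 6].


chi(A v B) = chi(A) + chi(B) - 1 (one point identified).
For 5 spaces: chi = (sum chi_i) - (5 - 1).
sum = 33; chi = 33 - 4 = 29

29


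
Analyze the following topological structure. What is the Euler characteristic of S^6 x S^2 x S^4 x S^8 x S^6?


chi is multiplicative: chi(X x Y) = chi(X) chi(Y).
Each even-dim sphere has chi = 2. There are 5 factors.
chi = 2^5 = 32

32


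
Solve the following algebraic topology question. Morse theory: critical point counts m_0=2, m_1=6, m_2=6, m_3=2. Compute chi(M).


Morse theory: chi(M) = sum_k (-1)^k m_k where m_k = #(index-k critical points).
= (2) + (-6) + (6) + (-2) = 0

0


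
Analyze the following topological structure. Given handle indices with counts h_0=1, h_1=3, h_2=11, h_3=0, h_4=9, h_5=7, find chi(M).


Handles of index k contribute (-1)^k to chi (same as CW cells).
chi = (1) + (-3) + (11) + (0) + (9) + (-7) = 11

11


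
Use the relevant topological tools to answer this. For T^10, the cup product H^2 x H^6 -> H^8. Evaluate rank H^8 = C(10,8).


Cup product: H^p x H^q -> H^{p+q}; here p+q = 2+6 = 8.
rank H^k(T^n) = C(n,k).
C(10,8) = 45

45


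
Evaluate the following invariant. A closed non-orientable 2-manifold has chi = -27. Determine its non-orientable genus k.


chi = 2 - k for closed non-orientable surfaces with k crosscaps.
-27 = 2 - k
k = 2 - (-27) = 29

29


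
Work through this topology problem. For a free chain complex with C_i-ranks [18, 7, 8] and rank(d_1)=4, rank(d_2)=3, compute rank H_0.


rank H_k = rank(ker d_k) - rank(im d_{k+1}).
rank(ker d_0) = rank(C_0) - rank(d_0) = 18 - 0 = 18.
rank(im d_{0+1}) = 4.
rank H_0 = 18 - 4 = 14

14


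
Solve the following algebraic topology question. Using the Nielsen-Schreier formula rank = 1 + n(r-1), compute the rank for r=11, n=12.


Nielsen-Schreier: an index-n subgroup of F_r is free of rank 1 + n(r-1).
Equivalently: chi(cover) = n*chi(base); chi(vee_r S^1) = 1 - 11 = -10.
chi(E) = 12*(-10) = -120; rank = 1 - chi(E) = 1 - (-120) = 121.
rank = 1 + 12*(11-1) = 1 + 120 = 121

121


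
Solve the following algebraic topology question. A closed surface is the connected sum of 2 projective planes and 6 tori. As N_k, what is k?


Since a >= 1, the sum is non-orientable; each T^2 can be replaced by RP^2 # RP^2 (since T^2#RP^2 = 3RP^2).
Total crosscaps k = 2 + 2*6 = 14.
Check via chi: chi = 2*1 + 6*0 - (2+6-1)*2 = -12 = 2 - k = -12. Consistent.

14


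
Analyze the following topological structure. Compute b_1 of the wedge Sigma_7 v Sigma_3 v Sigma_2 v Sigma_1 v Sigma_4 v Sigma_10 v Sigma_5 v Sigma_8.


For a wedge X v Y: reduced H_k(X v Y) = H_k(X) + H_k(Y).
Each Sigma_g contributes b_1 = 2g.
b_1 = 14 + 6 + 4 + 2 + 8 + 20 + 10 + 16 = 80

80


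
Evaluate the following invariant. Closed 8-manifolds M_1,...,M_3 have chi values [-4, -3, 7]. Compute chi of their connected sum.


For n-manifolds: chi(A#B) = chi(A) + chi(B) - chi(S^8).
chi(S^8) = 1 + (-1)^8 = 2.
chi(#) = (sum chi_i) - (3-1)*chi(S^8) = 0 - 2*2 = -4

-4


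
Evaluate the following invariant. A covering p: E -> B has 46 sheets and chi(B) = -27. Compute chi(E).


For a finite covering: chi(E) = (number of sheets) * chi(B).
chi(E) = 46 * (-27) = -1242

-1242


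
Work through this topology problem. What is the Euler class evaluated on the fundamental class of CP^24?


For any closed oriented manifold, <e(TM),[M]> = chi(M).
chi(CP^24) = 24+1 = 25

25


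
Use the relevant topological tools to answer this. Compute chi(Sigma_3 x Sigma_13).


chi(Sigma_3) = 2 - 2*3 = -4
chi(Sigma_13) = 2 - 2*13 = -24
chi(product) = (-4) * (-24) = 96

96


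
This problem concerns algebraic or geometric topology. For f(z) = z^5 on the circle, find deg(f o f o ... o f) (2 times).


deg(f) = 5. Degree is multiplicative: deg(f^2) = (deg f)^2.
deg(f^2) = (5)^2 = 25

25


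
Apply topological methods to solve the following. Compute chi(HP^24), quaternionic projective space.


HP^24 has one cell in each dimension 0, 4, ..., 4*24 (24+1 cells, all even-dim).
chi = 24 + 1 = 25

25


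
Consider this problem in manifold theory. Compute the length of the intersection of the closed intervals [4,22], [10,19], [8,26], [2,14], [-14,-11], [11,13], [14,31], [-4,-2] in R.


Intersection = [max(a_i), min(b_i)] = [14, -11].
Since 14 > -11, the intersection is empty.
Length = 0

0


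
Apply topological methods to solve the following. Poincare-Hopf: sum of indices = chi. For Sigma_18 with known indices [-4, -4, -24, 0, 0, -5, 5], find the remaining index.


Poincare-Hopf: sum of indices = chi(M).
chi(Sigma_18) = 2 - 2*18 = -34.
Sum of known indices = -32.
x = chi - (sum known) = -34 - (-32) = -2

-2


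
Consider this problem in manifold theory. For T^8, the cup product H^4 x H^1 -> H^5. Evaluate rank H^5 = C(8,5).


Cup product: H^p x H^q -> H^{p+q}; here p+q = 4+1 = 5.
rank H^k(T^n) = C(n,k).
C(8,5) = 56

56


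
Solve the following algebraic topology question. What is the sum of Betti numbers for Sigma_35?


For Sigma_35: b_0 = 1, b_1 = 2g = 70, b_2 = 1.
Total = 1 + 70 + 1 = 72

72


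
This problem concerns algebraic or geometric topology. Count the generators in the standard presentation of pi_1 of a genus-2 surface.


Standard presentation: pi_1(Sigma_g) = <a_1,b_1,...,a_g,b_g | [a_1,b_1]...[a_g,b_g] = 1>.
Number of generators = 2g = 2*2 = 4

4


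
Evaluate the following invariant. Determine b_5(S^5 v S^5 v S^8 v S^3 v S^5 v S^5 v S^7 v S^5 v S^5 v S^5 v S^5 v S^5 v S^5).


For a wedge of spheres, H_k (k>0) is free on one generator per sphere of dimension k.
Spheres of dimension 5: count = 10.
b_5 = 10

10


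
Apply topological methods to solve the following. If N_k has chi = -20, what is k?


chi = 2 - k for closed non-orientable surfaces with k crosscaps.
-20 = 2 - k
k = 2 - (-20) = 22

22


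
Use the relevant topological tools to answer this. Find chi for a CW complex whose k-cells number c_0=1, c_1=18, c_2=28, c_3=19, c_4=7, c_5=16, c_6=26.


chi = sum_k (-1)^k c_k.
= (-1)^0*1 + (-1)^1*18 + (-1)^2*28 + (-1)^3*19 + (-1)^4*7 + (-1)^5*16 + (-1)^6*26
= (1) + (-18) + (28) + (-19) + (7) + (-16) + (26)
= 9

9


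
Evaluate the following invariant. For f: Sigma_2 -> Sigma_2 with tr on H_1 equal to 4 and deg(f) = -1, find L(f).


L(f) = tr(f_0*) - tr(f_1*) + tr(f_2*).
= 1 - (4) + (-1)
= -4

-4


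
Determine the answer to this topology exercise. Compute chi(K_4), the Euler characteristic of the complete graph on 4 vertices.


K_4: V = 4, E = C(4,2) = 6.
chi = V - E = 4 - 6 = -2

-2


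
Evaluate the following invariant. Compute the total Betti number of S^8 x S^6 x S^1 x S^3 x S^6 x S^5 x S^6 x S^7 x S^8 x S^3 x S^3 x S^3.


Total Betti number is multiplicative under products.
Each S^d (d>=1) has total Betti number 2.
There are 12 sphere factors.
Total = 2^12 = 4096

4096


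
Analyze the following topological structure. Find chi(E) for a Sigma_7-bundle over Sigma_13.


For a fiber bundle F -> E -> B (with CW structure): chi(E) = chi(B) * chi(F).
chi(Sigma_13) = -24, chi(Sigma_7) = -12.
chi(E) = (-24) * (-12) = 288

288


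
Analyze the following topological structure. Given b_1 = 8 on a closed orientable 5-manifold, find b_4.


Poincare duality for closed orientable n-manifolds: b_k = b_{n-k}.
Here n = 5, so b_4 = b_1 = 8

8


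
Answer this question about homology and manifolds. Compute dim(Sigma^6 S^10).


Each suspension raises dimension by 1: Sigma S^n = S^{n+1}.
Sigma^6 S^10 = S^{10+6} = S^16

16


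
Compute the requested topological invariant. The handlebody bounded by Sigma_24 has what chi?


A genus-g handlebody deformation retracts to a wedge of g circles.
chi(vee_g S^1) = 1 - g.
chi(H_24) = 1 - 24 = -23

-23


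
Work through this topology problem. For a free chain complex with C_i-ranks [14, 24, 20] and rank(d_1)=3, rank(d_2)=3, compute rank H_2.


rank H_k = rank(ker d_k) - rank(im d_{k+1}).
rank(ker d_2) = rank(C_2) - rank(d_2) = 20 - 3 = 17.
rank(im d_{2+1}) = 0.
rank H_2 = 17 - 0 = 17

17


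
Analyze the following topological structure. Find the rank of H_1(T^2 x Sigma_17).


pi_1(A x B) = pi_1(A) x pi_1(B); rank of abelianization = b_1.
b_1(T^2) = 2, b_1(Sigma_17) = 2*17 = 34.
b_1(product) = 2 + 34 = 36

36


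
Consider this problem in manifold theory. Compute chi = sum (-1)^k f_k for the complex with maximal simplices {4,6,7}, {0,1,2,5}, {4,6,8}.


Enumerate all faces; f-vector: f_0=8, f_1=11, f_2=6, f_3=1.
chi = sum (-1)^k f_k = 2

2


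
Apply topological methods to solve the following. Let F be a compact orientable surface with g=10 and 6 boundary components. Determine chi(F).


For a compact orientable surface with genus g and b boundary components: chi = 2 - 2g - b.
chi = 2 - 2*10 - 6 = 2 - 20 - 6 = -24

-24


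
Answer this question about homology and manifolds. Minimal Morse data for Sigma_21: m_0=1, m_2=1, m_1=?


A perfect Morse function has m_k = b_k.
For Sigma_21: b_0=1, b_1=2g=42, b_2=1.
Saddles m_1 = 2g = 42

42


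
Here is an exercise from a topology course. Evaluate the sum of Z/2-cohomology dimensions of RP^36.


H^k(RP^36; Z/2) = Z/2 for each 0 <= k <= 36.
Total dimension = 36 + 1 = 37

37


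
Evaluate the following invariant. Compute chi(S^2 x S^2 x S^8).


chi is multiplicative: chi(X x Y) = chi(X) chi(Y).
Each even-dim sphere has chi = 2. There are 3 factors.
chi = 2^3 = 8

8


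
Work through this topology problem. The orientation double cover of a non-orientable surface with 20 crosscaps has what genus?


chi(N_20) = 2 - 20 = -18.
Double cover: chi(Sigma_g) = 2 * chi(N_20) = 2*(-18) = -36.
2 - 2g = -36, so g = (2 - (-36))/2 = 38/2 = 19

19


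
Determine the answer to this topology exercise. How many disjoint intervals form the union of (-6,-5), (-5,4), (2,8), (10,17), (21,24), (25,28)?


Sort and merge overlapping open intervals.
Merged: (-6,-5), (-5,8), (10,17), (21,24), (25,28).
Number of components = 5

5


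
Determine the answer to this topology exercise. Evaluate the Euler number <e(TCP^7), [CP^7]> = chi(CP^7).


For any closed oriented manifold, <e(TM),[M]> = chi(M).
chi(CP^7) = 7+1 = 8

8


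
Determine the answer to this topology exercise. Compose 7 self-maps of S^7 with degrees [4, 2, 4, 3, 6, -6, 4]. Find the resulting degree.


Degree is multiplicative: deg(composition) = product of degrees.
= (4) * (2) * (4) * (3) * (6) * (-6) * (4) = -13824

-13824


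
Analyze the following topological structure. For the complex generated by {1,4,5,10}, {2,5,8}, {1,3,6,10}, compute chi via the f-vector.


Enumerate all faces; f-vector: f_0=8, f_1=14, f_2=9, f_3=2.
chi = sum (-1)^k f_k = 1

1


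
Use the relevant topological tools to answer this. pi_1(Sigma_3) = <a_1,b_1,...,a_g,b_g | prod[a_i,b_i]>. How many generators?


Standard presentation: pi_1(Sigma_g) = <a_1,b_1,...,a_g,b_g | [a_1,b_1]...[a_g,b_g] = 1>.
Number of generators = 2g = 2*3 = 6

6


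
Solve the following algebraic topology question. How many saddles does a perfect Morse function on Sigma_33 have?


A perfect Morse function has m_k = b_k.
For Sigma_33: b_0=1, b_1=2g=66, b_2=1.
Saddles m_1 = 2g = 66

66


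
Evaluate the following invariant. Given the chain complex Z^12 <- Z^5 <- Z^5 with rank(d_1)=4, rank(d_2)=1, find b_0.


rank H_k = rank(ker d_k) - rank(im d_{k+1}).
rank(ker d_0) = rank(C_0) - rank(d_0) = 12 - 0 = 12.
rank(im d_{0+1}) = 4.
rank H_0 = 12 - 4 = 8

8


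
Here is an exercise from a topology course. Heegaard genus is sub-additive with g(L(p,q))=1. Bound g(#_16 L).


Heegaard genus satisfies g(A#B) <= g(A) + g(B).
Each lens space has g = 1.
Upper bound: 16 * 1 = 16

16


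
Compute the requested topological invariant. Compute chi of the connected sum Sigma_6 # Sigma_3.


chi(Sigma_6) = 2 - 2*6 = -10
chi(Sigma_3) = 2 - 2*3 = -4
For surfaces: chi(A#B) = chi(A) + chi(B) - 2.
chi = -10 + -4 - 2 = -16

-16
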